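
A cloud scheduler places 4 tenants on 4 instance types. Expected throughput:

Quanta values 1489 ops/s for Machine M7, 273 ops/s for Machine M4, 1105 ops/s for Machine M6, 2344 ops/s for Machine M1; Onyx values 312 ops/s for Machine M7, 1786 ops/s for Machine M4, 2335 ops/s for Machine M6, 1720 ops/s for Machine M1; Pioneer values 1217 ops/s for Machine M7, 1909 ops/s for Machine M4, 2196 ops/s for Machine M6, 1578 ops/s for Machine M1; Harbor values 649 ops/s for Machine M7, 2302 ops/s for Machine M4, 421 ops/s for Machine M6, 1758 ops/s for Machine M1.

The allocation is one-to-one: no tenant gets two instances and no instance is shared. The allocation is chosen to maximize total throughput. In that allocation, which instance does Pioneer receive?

Optimal: Quanta→Machine M1 (2344 ops/s), Onyx→Machine M6 (2335 ops/s), Pioneer→Machine M7 (1217 ops/s), Harbor→Machine M4 (2302 ops/s) — total 2344+2335+1217+2302 = 8198 ops/s.
Row-greedy (each tenant in turn takes its best remaining instance) gives 7237 ops/s, worse by 961.
Next-best assignment: Quanta→Machine M7, Onyx→Machine M1, Pioneer→Machine M6, Harbor→Machine M4 = 7707 ops/s.
Swapping Quanta↔Harbor (Quanta→Machine M4 273 ops/s, Harbor→Machine M1 1758 ops/s) loses 2615.
Checked against all permutations: 8198 ops/s is optimal.
Pioneer's own top instance is Machine M6 (2196 ops/s), but forcing Pioneer→Machine M6 and reassigning the rest optimally gives only 7707 ops/s — worse by 491.

Pioneer receives Machine M7.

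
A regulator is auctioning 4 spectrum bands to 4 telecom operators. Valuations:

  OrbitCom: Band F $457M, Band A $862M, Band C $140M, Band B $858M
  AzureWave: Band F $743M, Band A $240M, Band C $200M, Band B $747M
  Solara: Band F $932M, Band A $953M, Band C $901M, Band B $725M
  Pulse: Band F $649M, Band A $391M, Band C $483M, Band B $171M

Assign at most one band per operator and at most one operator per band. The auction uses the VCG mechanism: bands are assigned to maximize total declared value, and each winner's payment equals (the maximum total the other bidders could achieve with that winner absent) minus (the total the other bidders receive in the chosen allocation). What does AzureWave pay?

Efficient allocation: OrbitCom→Band A ($862M), AzureWave→Band B ($747M), Solara→Band C ($901M), Pulse→Band F ($649M); total welfare W = $3159M.
AzureWave receives Band B at value $747M, so the others get W − 747 = $2412M.
Without AzureWave: best allocation of the remaining 3 bidders over all 4 bands is OrbitCom→Band B ($858M), Solara→Band A ($953M), Pulse→Band F ($649M), total $2460M.
VCG payment = (others' best without AzureWave) − (others' welfare with AzureWave) = 2460 − 2412 = $48M.

AzureWave pays $48M.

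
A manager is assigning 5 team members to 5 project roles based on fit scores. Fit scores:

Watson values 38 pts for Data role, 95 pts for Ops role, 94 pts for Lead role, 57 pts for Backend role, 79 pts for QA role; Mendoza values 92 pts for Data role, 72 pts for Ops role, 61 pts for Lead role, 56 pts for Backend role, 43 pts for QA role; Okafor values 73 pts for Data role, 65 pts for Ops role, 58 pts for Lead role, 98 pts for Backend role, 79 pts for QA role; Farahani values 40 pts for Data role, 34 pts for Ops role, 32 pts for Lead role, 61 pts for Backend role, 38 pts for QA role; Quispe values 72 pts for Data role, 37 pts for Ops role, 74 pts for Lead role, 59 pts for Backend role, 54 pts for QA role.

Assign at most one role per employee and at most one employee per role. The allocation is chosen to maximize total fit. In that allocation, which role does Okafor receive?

Optimal: Watson→Ops role (95 pts), Mendoza→Data role (92 pts), Okafor→QA role (79 pts), Farahani→Backend role (61 pts), Quispe→Lead role (74 pts) — total 95+92+79+61+74 = 401 pts.
Row-greedy (each employee in turn takes its best remaining role) gives 397 pts, worse by 4.
Next-best assignment: Watson→Ops role, Mendoza→Data role, Okafor→Backend role, Farahani→QA role, Quispe→Lead role = 397 pts.
No other one-to-one assignment exceeds 401 pts.
Okafor's own top role is Backend role (98 pts), but forcing Okafor→Backend role and reassigning the rest optimally gives only 397 pts — worse by 4.

Okafor receives QA role.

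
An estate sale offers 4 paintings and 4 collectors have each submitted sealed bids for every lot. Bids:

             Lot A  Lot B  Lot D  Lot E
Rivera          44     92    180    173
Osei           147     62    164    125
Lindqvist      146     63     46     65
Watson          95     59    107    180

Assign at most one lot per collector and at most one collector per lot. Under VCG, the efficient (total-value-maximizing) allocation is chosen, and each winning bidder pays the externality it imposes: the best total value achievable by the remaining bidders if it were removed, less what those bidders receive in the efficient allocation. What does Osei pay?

Osei pays $88.

Efficient allocation: Rivera→Lot B ($92), Osei→Lot D ($164), Lindqvist→Lot A ($146), Watson→Lot E ($180); total welfare W = $582.
Osei receives Lot D at value $164, so the others get W − 164 = $418.
Without Osei: best allocation of the remaining 3 bidders over all 4 lots is Rivera→Lot D ($180), Lindqvist→Lot A ($146), Watson→Lot E ($180), total $506.
VCG payment = (others' best without Osei) − (others' welfare with Osei) = 506 − 418 = $88.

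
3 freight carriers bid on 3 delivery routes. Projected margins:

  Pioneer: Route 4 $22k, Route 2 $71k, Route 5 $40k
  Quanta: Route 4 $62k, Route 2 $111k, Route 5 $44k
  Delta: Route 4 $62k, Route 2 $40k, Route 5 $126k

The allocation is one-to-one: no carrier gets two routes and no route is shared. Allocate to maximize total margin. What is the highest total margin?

Optimal: Pioneer→Route 4 ($22k), Quanta→Route 2 ($111k), Delta→Route 5 ($126k) — total 22+111+126 = $259k.

Maximum total: $259k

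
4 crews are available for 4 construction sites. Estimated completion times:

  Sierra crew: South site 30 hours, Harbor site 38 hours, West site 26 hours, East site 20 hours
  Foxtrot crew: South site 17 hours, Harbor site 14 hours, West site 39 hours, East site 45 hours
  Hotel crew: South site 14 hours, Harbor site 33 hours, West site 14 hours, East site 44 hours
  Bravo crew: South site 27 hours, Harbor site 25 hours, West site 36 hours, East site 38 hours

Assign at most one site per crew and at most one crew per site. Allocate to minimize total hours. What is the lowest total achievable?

Optimal: Sierra crew→East site (20 hours), Foxtrot crew→Harbor site (14 hours), Hotel crew→West site (14 hours), Bravo crew→South site (27 hours) — total 20+14+14+27 = 75 hours.
Row-greedy (each crew in turn takes its cheapest remaining site) gives 84 hours, worse by 9.

Minimum total: 75 hours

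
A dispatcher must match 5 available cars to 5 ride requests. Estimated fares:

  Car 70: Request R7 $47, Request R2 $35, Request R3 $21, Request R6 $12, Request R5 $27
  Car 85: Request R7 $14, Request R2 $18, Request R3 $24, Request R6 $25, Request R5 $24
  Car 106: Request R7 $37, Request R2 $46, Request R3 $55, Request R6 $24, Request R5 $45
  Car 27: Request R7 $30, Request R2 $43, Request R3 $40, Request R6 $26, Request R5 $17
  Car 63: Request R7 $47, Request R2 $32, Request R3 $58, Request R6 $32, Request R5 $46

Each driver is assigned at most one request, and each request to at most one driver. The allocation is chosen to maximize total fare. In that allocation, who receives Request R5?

Treat this as an assignment problem: match each driver to one request.
Optimal: Car 70→Request R7 ($47), Car 85→Request R6 ($25), Car 106→Request R5 ($45), Car 27→Request R2 ($43), Car 63→Request R3 ($58) — total 47+25+45+43+58 = $218.
Next-best assignment: Car 70→Request R7, Car 85→Request R6, Car 106→Request R3, Car 27→Request R2, Car 63→Request R5 = $216.
Every other assignment is strictly worse.
Car 106's own top request is Request R3 ($55), but forcing Car 106→Request R3 and reassigning the rest optimally gives only $216 — worse by 2.

Car 106 receives Request R5.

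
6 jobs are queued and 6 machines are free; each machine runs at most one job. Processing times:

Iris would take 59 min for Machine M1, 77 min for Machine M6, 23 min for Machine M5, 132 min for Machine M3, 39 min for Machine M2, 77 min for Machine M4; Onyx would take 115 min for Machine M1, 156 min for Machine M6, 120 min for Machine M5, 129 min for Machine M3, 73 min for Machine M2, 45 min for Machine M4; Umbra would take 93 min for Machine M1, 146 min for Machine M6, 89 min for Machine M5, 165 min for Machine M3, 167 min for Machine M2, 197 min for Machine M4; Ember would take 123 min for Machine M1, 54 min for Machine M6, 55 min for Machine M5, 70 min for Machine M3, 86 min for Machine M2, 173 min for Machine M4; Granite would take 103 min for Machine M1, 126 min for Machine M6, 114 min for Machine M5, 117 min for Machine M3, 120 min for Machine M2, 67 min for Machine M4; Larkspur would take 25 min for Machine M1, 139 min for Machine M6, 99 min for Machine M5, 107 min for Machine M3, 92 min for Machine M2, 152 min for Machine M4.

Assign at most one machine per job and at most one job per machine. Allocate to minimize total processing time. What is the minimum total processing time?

Min total: 369 min

This is the linear assignment problem.
Optimal: Iris→Machine M2 (39 min), Onyx→Machine M4 (45 min), Umbra→Machine M5 (89 min), Ember→Machine M6 (54 min), Granite→Machine M3 (117 min), Larkspur→Machine M1 (25 min) — total 39+45+89+54+117+25 = 369 min.
Column-greedy (each machine in turn goes to its cheapest remaining job) gives 489 min, worse by 120.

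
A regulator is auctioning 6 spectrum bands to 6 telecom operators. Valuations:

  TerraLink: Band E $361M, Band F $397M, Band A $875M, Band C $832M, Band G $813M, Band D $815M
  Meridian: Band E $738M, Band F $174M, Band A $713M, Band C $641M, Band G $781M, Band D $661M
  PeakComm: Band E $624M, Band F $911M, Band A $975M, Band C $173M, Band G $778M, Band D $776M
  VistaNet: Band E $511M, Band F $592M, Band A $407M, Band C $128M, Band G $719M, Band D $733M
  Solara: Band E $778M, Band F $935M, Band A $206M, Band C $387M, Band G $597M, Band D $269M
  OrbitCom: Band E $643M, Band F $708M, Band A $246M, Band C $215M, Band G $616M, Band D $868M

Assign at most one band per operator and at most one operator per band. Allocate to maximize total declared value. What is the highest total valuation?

Optimal: TerraLink→Band C ($832M), Meridian→Band E ($738M), PeakComm→Band A ($975M), VistaNet→Band G ($719M), Solara→Band F ($935M), OrbitCom→Band D ($868M) — total 832+738+975+719+935+868 = $5067M.
Next-best assignment: TerraLink→Band C, Meridian→Band G, PeakComm→Band A, VistaNet→Band E, Solara→Band F, OrbitCom→Band D = $4902M.
Swapping OrbitCom↔TerraLink (OrbitCom→Band C $215M, TerraLink→Band D $815M) loses 670.

Max total: $5067M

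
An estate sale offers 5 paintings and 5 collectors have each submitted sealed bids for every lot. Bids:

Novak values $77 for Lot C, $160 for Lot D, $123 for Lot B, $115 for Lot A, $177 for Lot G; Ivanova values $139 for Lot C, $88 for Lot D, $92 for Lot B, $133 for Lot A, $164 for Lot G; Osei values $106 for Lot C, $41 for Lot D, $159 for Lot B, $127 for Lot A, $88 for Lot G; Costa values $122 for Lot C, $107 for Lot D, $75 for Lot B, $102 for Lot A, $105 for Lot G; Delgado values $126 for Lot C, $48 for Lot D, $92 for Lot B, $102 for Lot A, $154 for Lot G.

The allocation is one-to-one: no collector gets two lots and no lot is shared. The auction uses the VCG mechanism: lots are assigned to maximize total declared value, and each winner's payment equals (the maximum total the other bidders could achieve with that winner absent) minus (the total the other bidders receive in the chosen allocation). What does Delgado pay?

Delgado pays $31.

Efficient allocation: Novak→Lot D ($160), Ivanova→Lot A ($133), Osei→Lot B ($159), Costa→Lot C ($122), Delgado→Lot G ($154); total welfare W = $728.
Delgado receives Lot G at value $154, so the others get W − 154 = $574.
Without Delgado: best allocation of the remaining 4 bidders over all 5 lots is Novak→Lot D ($160), Ivanova→Lot G ($164), Osei→Lot B ($159), Costa→Lot C ($122), total $605.
VCG payment = (others' best without Delgado) − (others' welfare with Delgado) = 605 − 574 = $31.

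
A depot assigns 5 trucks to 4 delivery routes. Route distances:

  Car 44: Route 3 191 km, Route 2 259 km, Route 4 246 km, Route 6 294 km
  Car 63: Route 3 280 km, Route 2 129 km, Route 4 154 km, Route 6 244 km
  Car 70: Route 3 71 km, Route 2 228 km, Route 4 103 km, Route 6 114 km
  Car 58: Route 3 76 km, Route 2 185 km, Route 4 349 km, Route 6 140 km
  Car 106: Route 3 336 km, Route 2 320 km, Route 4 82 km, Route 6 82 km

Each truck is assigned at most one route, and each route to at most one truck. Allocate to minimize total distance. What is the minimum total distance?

Optimal: Car 58→Route 3 (76 km), Car 63→Route 2 (129 km), Car 70→Route 4 (103 km), Car 106→Route 6 (82 km) — total 76+129+103+82 = 390 km.
Row-greedy (each truck in turn takes its cheapest remaining route) gives 563 km, worse by 173.
No other one-to-one assignment undercuts 390 km.

Minimum total: 390 km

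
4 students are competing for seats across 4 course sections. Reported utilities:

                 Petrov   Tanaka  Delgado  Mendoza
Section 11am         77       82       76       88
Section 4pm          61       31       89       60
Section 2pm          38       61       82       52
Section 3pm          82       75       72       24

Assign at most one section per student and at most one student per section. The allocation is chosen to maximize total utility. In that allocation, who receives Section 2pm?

This is a one-to-one assignment (maximum-weight bipartite matching).
Optimal: Petrov→Section 3pm (82 points), Tanaka→Section 2pm (61 points), Delgado→Section 4pm (89 points), Mendoza→Section 11am (88 points) — total 82+61+89+88 = 320 points.
Next-best assignment: Petrov→Section 4pm, Tanaka→Section 3pm, Delgado→Section 2pm, Mendoza→Section 11am = 306 points.
Checked against all permutations: 320 points is optimal.
Tanaka's own top section is Section 11am (82 points), but forcing Tanaka→Section 11am and reassigning the rest optimally gives only 306 points — worse by 14.

Tanaka receives Section 2pm.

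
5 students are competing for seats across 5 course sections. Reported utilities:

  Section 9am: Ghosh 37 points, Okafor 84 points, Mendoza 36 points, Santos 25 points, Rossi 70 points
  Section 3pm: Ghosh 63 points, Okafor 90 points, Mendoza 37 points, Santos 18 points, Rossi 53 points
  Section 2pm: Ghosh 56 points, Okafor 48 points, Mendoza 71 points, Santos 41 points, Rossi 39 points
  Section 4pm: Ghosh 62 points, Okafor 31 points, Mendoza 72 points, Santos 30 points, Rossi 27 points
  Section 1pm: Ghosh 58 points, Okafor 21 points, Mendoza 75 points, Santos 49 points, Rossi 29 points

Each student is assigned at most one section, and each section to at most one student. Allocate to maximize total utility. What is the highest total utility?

Optimal: Ghosh→Section 4pm (62 points), Okafor→Section 3pm (90 points), Mendoza→Section 2pm (71 points), Santos→Section 1pm (49 points), Rossi→Section 9am (70 points) — total 62+90+71+49+70 = 342 points.
Column-greedy (each section in turn goes to its best remaining student) gives 277 points, worse by 65.
Every other assignment is strictly worse.

Maximum total: 342 points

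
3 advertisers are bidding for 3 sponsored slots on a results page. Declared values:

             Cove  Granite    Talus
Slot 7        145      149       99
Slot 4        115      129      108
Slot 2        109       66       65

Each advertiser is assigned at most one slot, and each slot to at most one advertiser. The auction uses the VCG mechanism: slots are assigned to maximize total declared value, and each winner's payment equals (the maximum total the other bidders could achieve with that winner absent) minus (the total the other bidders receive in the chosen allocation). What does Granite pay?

Granite pays $36.

Efficient allocation: Cove→Slot 2 ($109), Granite→Slot 7 ($149), Talus→Slot 4 ($108); total welfare W = $366.
Granite receives Slot 7 at value $149, so the others get W − 149 = $217.
Without Granite: best allocation of the remaining 2 bidders over all 3 slots is Cove→Slot 7 ($145), Talus→Slot 4 ($108), total $253.
VCG payment = (others' best without Granite) − (others' welfare with Granite) = 253 − 217 = $36.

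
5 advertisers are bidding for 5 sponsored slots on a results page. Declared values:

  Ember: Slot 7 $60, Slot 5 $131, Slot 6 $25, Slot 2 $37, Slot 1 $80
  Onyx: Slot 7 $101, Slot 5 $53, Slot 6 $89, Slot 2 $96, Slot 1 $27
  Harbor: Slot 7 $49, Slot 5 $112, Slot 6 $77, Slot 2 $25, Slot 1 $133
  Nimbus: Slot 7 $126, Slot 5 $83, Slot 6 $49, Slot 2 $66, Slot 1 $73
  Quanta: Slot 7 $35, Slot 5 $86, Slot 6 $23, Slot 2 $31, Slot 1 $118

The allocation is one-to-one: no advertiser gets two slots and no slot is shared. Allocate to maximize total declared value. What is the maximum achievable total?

Maximum total: $548

This is a one-to-one assignment (maximum-weight bipartite matching).
Optimal: Ember→Slot 5 ($131), Onyx→Slot 2 ($96), Harbor→Slot 6 ($77), Nimbus→Slot 7 ($126), Quanta→Slot 1 ($118) — total 131+96+77+126+118 = $548.
Column-greedy (each slot in turn goes to its best remaining advertiser) gives $510, worse by 38.
Every other assignment is strictly worse.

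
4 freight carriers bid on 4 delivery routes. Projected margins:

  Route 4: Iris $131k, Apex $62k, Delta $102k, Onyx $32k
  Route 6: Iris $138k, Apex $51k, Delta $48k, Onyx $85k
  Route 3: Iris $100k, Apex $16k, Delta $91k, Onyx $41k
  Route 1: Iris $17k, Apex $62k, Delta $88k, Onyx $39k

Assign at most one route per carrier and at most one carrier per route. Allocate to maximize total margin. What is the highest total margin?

Max total: $369k

Optimal: Iris→Route 4 ($131k), Apex→Route 1 ($62k), Delta→Route 3 ($91k), Onyx→Route 6 ($85k) — total 131+62+91+85 = $369k.
Max-entry greedy (repeatedly take the single best remaining cell) gives $343k, worse by 26.
Next-best assignment: Iris→Route 3, Apex→Route 1, Delta→Route 4, Onyx→Route 6 = $349k.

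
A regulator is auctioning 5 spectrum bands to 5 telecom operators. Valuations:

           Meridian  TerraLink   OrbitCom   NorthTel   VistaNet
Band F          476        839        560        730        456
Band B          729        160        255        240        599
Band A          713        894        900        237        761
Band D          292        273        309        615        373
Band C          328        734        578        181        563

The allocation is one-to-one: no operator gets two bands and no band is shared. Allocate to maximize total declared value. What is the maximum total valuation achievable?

Optimal: Meridian→Band B ($729M), TerraLink→Band F ($839M), OrbitCom→Band A ($900M), NorthTel→Band D ($615M), VistaNet→Band C ($563M) — total 729+839+900+615+563 = $3646M.
No other one-to-one assignment exceeds $3646M.

Maximum total: $3646M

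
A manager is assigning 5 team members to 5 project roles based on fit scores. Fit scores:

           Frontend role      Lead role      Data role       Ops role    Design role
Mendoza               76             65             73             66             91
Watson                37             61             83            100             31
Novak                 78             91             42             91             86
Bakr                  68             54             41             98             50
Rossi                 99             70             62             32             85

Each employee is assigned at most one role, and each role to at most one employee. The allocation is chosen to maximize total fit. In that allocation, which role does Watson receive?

Watson receives Data role.

This is a one-to-one assignment (maximum-weight bipartite matching).
Optimal: Mendoza→Design role (91 pts), Watson→Data role (83 pts), Novak→Lead role (91 pts), Bakr→Ops role (98 pts), Rossi→Frontend role (99 pts) — total 91+83+91+98+99 = 462 pts.
Max-entry greedy (repeatedly take the single best remaining cell) gives 422 pts, worse by 40.
Watson's own top role is Ops role (100 pts), but forcing Watson→Ops role and reassigning the rest optimally gives only 422 pts — worse by 40.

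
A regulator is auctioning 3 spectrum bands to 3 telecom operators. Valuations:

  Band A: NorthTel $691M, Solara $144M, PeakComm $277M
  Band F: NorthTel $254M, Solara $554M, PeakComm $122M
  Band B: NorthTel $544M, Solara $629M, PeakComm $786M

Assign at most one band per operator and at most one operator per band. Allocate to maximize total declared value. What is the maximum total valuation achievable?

Maximum total: $2031M

This is a one-to-one assignment (maximum-weight bipartite matching).
Optimal: NorthTel→Band A ($691M), Solara→Band F ($554M), PeakComm→Band B ($786M) — total 691+554+786 = $2031M.
Row-greedy (each operator in turn takes its best remaining band) gives $1442M, worse by 589.
Swapping Solara↔NorthTel (Solara→Band A $144M, NorthTel→Band F $254M) loses 847.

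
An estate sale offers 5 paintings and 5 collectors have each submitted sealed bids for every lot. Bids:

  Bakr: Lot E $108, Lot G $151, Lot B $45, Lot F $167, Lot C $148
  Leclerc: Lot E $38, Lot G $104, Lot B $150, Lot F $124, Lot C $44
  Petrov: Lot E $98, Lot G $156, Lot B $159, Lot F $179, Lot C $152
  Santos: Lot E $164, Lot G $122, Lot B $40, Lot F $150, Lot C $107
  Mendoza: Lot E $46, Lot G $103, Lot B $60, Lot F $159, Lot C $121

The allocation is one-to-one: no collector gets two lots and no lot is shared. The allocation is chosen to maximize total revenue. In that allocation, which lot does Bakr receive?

Optimal: Bakr→Lot C ($148), Leclerc→Lot B ($150), Petrov→Lot G ($156), Santos→Lot E ($164), Mendoza→Lot F ($159) — total 148+150+156+164+159 = $777.
Max-entry greedy (repeatedly take the single best remaining cell) gives $765, worse by 12.
No other one-to-one assignment exceeds $777.
Bakr's own top lot is Lot F ($167), but forcing Bakr→Lot F and reassigning the rest optimally gives only $758 — worse by 19.

Bakr receives Lot C.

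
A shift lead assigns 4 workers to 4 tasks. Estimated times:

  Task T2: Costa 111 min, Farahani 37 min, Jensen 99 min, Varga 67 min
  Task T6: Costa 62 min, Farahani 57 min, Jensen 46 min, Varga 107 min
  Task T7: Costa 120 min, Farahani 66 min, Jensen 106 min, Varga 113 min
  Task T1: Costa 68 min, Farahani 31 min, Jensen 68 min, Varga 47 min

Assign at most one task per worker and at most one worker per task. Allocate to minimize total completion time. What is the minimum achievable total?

Min total: 247 min

This is a one-to-one assignment (minimum-cost bipartite matching).
Optimal: Costa→Task T1 (68 min), Farahani→Task T7 (66 min), Jensen→Task T6 (46 min), Varga→Task T2 (67 min) — total 68+66+46+67 = 247 min.
Row-greedy (each worker in turn takes its cheapest remaining task) gives 305 min, worse by 58.
Swapping Costa↔Varga (Costa→Task T2 111 min, Varga→Task T1 47 min) adds 23.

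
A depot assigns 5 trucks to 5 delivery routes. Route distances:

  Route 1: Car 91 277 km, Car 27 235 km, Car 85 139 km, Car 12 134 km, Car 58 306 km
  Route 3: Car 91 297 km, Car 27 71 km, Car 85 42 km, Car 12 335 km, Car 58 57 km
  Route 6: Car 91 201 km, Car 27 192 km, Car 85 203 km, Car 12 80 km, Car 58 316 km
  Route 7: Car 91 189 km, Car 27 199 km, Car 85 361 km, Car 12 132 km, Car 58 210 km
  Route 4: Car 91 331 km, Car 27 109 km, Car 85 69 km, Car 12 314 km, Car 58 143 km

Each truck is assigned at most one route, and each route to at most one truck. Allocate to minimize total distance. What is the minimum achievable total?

Optimal: Car 91→Route 7 (189 km), Car 27→Route 4 (109 km), Car 85→Route 1 (139 km), Car 12→Route 6 (80 km), Car 58→Route 3 (57 km) — total 189+109+139+80+57 = 574 km.
Column-greedy (each route in turn goes to its cheapest remaining truck) gives 700 km, worse by 126.
Next-best assignment: Car 91→Route 7, Car 27→Route 3, Car 85→Route 1, Car 12→Route 6, Car 58→Route 4 = 622 km.

Min total: 574 km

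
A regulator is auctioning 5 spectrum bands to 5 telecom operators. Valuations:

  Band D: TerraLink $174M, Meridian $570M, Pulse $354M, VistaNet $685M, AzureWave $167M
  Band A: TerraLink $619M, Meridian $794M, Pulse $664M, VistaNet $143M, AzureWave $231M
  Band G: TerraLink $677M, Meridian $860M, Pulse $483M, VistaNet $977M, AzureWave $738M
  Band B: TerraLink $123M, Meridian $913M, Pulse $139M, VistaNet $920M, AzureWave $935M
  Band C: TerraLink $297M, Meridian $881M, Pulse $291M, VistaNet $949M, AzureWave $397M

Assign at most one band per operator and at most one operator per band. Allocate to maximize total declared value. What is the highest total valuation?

This is the linear assignment problem.
Optimal: TerraLink→Band G ($677M), Meridian→Band C ($881M), Pulse→Band A ($664M), VistaNet→Band D ($685M), AzureWave→Band B ($935M) — total 677+881+664+685+935 = $3842M.
Max-entry greedy (repeatedly take the single best remaining cell) gives $3631M, worse by 211.
Next-best assignment: TerraLink→Band G, Meridian→Band D, Pulse→Band A, VistaNet→Band C, AzureWave→Band B = $3795M.

Maximum total: $3842M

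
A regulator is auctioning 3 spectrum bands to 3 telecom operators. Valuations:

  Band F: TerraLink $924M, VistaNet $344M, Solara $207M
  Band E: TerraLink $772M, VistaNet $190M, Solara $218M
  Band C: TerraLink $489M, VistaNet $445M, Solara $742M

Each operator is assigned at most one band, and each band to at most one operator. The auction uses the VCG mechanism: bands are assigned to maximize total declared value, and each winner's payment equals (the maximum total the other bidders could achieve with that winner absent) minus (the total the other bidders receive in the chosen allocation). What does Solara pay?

Efficient allocation: TerraLink→Band E ($772M), VistaNet→Band F ($344M), Solara→Band C ($742M); total welfare W = $1858M.
Solara receives Band C at value $742M, so the others get W − 742 = $1116M.
Without Solara: best allocation of the remaining 2 bidders over all 3 bands is TerraLink→Band F ($924M), VistaNet→Band C ($445M), total $1369M.
VCG payment = (others' best without Solara) − (others' welfare with Solara) = 1369 − 1116 = $253M.

Solara pays $253M.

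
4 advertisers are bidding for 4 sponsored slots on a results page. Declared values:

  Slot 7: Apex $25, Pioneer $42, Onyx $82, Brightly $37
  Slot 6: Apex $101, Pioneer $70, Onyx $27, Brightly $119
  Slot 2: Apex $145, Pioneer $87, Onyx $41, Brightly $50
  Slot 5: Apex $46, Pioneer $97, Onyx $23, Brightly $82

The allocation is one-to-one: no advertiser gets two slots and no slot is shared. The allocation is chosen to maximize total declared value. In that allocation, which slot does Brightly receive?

Treat this as an assignment problem: match each advertiser to one slot.
Optimal: Apex→Slot 2 ($145), Pioneer→Slot 5 ($97), Onyx→Slot 7 ($82), Brightly→Slot 6 ($119) — total 145+97+82+119 = $443.
Swapping Brightly↔Pioneer (Brightly→Slot 5 $82, Pioneer→Slot 6 $70) loses 64.

Brightly receives Slot 6.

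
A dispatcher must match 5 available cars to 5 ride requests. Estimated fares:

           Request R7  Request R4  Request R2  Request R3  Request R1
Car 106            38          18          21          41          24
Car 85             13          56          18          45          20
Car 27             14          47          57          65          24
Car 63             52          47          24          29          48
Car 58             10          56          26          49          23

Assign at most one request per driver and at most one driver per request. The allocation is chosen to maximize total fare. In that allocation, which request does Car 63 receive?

Optimal: Car 106→Request R7 ($38), Car 85→Request R4 ($56), Car 27→Request R2 ($57), Car 63→Request R1 ($48), Car 58→Request R3 ($49) — total 38+56+57+48+49 = $248.
Column-greedy (each request in turn goes to its best remaining driver) gives $238, worse by 10.
Next-best assignment: Car 106→Request R7, Car 85→Request R3, Car 27→Request R2, Car 63→Request R1, Car 58→Request R4 = $244.
Every other assignment is strictly worse.
Car 63's own top request is Request R7 ($52), but forcing Car 63→Request R7 and reassigning the rest optimally gives only $238 — worse by 10.

Car 63 receives Request R1.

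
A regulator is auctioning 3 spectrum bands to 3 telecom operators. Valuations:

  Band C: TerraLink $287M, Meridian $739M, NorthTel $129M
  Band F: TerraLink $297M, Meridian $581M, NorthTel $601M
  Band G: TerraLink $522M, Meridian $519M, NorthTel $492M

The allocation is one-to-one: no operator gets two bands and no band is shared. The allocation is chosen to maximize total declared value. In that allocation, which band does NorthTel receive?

This is the linear assignment problem.
Optimal: TerraLink→Band G ($522M), Meridian→Band C ($739M), NorthTel→Band F ($601M) — total 522+739+601 = $1862M.
Next-best assignment: TerraLink→Band F, Meridian→Band C, NorthTel→Band G = $1528M.
Checked against all permutations: $1862M is optimal.

NorthTel receives Band F.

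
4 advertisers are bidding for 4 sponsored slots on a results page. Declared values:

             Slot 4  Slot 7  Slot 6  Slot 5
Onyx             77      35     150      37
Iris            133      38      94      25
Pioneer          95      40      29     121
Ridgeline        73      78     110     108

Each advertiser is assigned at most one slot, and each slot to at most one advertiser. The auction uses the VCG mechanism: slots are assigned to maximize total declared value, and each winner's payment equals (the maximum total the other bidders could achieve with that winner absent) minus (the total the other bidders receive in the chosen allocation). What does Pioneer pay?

Pioneer pays $30.

Efficient allocation: Onyx→Slot 6 ($150), Iris→Slot 4 ($133), Pioneer→Slot 5 ($121), Ridgeline→Slot 7 ($78); total welfare W = $482.
Pioneer receives Slot 5 at value $121, so the others get W − 121 = $361.
Without Pioneer: best allocation of the remaining 3 bidders over all 4 slots is Onyx→Slot 6 ($150), Iris→Slot 4 ($133), Ridgeline→Slot 5 ($108), total $391.
VCG payment = (others' best without Pioneer) − (others' welfare with Pioneer) = 391 − 361 = $30.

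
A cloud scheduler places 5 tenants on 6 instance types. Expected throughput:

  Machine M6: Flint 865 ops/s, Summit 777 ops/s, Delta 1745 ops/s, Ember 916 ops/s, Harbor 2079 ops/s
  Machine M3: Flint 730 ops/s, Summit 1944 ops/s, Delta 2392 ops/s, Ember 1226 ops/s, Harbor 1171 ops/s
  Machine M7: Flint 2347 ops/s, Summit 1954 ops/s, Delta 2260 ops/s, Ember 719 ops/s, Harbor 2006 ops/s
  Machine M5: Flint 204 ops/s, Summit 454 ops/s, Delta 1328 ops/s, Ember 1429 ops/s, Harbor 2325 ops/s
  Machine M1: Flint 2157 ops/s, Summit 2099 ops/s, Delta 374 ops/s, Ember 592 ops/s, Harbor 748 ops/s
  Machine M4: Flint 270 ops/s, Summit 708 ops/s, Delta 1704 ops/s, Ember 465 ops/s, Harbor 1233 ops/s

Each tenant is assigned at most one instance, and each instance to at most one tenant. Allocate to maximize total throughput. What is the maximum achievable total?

Maximum total: 10346 ops/s

Optimal: Flint→Machine M7 (2347 ops/s), Summit→Machine M1 (2099 ops/s), Delta→Machine M3 (2392 ops/s), Ember→Machine M5 (1429 ops/s), Harbor→Machine M6 (2079 ops/s) — total 2347+2099+2392+1429+2079 = 10346 ops/s.
Max-entry greedy (repeatedly take the single best remaining cell) gives 10079 ops/s, worse by 267.
Next-best assignment: Flint→Machine M7, Summit→Machine M1, Delta→Machine M3, Ember→Machine M6, Harbor→Machine M5 = 10079 ops/s.
Swapping Summit↔Harbor (Summit→Machine M6 777 ops/s, Harbor→Machine M1 748 ops/s) loses 2653.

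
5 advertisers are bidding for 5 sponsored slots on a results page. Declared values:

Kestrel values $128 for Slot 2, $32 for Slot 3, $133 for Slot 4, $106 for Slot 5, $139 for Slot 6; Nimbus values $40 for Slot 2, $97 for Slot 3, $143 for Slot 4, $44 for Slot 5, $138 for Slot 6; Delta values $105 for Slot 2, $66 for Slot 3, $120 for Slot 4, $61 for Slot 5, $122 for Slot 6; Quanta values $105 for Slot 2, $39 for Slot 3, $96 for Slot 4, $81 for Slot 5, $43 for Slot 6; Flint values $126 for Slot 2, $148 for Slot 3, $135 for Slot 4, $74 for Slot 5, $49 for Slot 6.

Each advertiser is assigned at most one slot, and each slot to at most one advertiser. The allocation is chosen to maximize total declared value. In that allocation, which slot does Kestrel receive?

Optimal: Kestrel→Slot 5 ($106), Nimbus→Slot 4 ($143), Delta→Slot 6 ($122), Quanta→Slot 2 ($105), Flint→Slot 3 ($148) — total 106+143+122+105+148 = $624.
Row-greedy (each advertiser in turn takes its best remaining slot) gives $616, worse by 8.
Next-best assignment: Kestrel→Slot 2, Nimbus→Slot 4, Delta→Slot 6, Quanta→Slot 5, Flint→Slot 3 = $622.
Swapping Nimbus↔Quanta (Nimbus→Slot 2 $40, Quanta→Slot 4 $96) loses 112.
Kestrel's own top slot is Slot 6 ($139), but forcing Kestrel→Slot 6 and reassigning the rest optimally gives only $616 — worse by 8.

Kestrel receives Slot 5.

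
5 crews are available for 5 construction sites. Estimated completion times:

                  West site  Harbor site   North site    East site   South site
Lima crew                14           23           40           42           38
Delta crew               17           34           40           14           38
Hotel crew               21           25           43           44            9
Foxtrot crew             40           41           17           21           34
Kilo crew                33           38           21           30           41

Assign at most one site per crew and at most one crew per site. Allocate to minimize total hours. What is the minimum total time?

Minimum total: 91 hours

This is a one-to-one assignment (minimum-cost bipartite matching).
Optimal: Lima crew→Harbor site (23 hours), Delta crew→West site (17 hours), Hotel crew→South site (9 hours), Foxtrot crew→East site (21 hours), Kilo crew→North site (21 hours) — total 23+17+9+21+21 = 91 hours.
Swapping Delta crew↔Foxtrot crew (Delta crew→East site 14 hours, Foxtrot crew→West site 40 hours) adds 16.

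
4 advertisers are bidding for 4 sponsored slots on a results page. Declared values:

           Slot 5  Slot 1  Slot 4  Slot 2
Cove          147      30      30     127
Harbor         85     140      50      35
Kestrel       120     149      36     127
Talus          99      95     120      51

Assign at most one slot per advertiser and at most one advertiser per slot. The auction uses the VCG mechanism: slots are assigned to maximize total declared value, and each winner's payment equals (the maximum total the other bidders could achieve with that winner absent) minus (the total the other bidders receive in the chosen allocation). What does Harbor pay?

Harbor pays $22.

Efficient allocation: Cove→Slot 5 ($147), Harbor→Slot 1 ($140), Kestrel→Slot 2 ($127), Talus→Slot 4 ($120); total welfare W = $534.
Harbor receives Slot 1 at value $140, so the others get W − 140 = $394.
Without Harbor: best allocation of the remaining 3 bidders over all 4 slots is Cove→Slot 5 ($147), Kestrel→Slot 1 ($149), Talus→Slot 4 ($120), total $416.
VCG payment = (others' best without Harbor) − (others' welfare with Harbor) = 416 − 394 = $22.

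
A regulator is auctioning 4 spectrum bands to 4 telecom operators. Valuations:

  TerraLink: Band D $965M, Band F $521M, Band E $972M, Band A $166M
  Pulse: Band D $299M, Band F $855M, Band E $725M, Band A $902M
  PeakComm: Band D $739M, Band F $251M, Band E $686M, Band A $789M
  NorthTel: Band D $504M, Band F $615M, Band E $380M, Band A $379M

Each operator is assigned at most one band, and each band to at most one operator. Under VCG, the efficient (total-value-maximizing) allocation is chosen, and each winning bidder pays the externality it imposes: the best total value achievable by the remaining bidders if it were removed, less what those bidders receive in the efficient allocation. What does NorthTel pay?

NorthTel pays $3M.

Efficient allocation: TerraLink→Band E ($972M), Pulse→Band A ($902M), PeakComm→Band D ($739M), NorthTel→Band F ($615M); total welfare W = $3228M.
NorthTel receives Band F at value $615M, so the others get W − 615 = $2613M.
Without NorthTel: best allocation of the remaining 3 bidders over all 4 bands is TerraLink→Band E ($972M), Pulse→Band F ($855M), PeakComm→Band A ($789M), total $2616M.
VCG payment = (others' best without NorthTel) − (others' welfare with NorthTel) = 2616 − 2613 = $3M.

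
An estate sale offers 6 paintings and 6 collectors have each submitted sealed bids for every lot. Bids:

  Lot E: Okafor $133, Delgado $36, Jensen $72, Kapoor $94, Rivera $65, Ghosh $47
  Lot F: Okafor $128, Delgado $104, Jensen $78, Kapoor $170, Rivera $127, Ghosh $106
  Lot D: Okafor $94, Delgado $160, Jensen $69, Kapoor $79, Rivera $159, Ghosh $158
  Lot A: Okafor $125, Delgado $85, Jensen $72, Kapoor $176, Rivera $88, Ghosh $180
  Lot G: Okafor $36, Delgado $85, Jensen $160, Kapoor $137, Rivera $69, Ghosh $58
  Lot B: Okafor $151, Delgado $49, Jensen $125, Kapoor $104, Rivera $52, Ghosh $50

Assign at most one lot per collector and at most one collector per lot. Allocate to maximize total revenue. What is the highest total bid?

Optimal: Okafor→Lot B ($151), Delgado→Lot D ($160), Jensen→Lot G ($160), Kapoor→Lot F ($170), Rivera→Lot E ($65), Ghosh→Lot A ($180) — total 151+160+160+170+65+180 = $886.
Next-best assignment: Okafor→Lot B, Delgado→Lot D, Jensen→Lot G, Kapoor→Lot E, Rivera→Lot F, Ghosh→Lot A = $872.
Swapping Delgado↔Okafor (Delgado→Lot B $49, Okafor→Lot D $94) loses 168.
Every other assignment is strictly worse.

Maximum total: $886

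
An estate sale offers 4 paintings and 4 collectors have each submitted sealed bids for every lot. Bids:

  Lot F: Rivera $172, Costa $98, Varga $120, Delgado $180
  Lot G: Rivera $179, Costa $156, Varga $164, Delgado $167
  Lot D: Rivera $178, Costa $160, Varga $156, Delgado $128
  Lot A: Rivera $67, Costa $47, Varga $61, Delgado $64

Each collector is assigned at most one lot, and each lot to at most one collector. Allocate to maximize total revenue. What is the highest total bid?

Maximum total: $580

Optimal: Rivera→Lot G ($179), Costa→Lot D ($160), Varga→Lot A ($61), Delgado→Lot F ($180) — total 179+160+61+180 = $580.
Row-greedy (each collector in turn takes its best remaining lot) gives $523, worse by 57.
Swapping Varga↔Delgado (Varga→Lot F $120, Delgado→Lot A $64) loses 57.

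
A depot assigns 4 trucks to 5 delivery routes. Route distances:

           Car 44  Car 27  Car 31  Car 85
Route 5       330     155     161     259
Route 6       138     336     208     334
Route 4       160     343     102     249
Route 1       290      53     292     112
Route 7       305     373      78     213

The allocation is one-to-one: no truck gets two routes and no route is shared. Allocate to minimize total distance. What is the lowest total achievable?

Min total: 483 km

Optimal: Car 44→Route 6 (138 km), Car 27→Route 5 (155 km), Car 31→Route 7 (78 km), Car 85→Route 1 (112 km) — total 138+155+78+112 = 483 km.
Column-greedy (each route in turn goes to its cheapest remaining truck) gives 507 km, worse by 24.
Next-best assignment: Car 44→Route 4, Car 27→Route 5, Car 31→Route 7, Car 85→Route 1 = 505 km.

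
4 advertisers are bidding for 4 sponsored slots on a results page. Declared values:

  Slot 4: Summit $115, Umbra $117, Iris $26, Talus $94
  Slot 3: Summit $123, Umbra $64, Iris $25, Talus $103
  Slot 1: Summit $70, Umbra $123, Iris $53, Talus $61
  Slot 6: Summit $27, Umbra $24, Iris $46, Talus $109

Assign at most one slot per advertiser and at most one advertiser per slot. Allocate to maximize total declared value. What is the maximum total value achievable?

Maximum total: $402

This is a one-to-one assignment (maximum-weight bipartite matching).
Optimal: Summit→Slot 3 ($123), Umbra→Slot 4 ($117), Iris→Slot 1 ($53), Talus→Slot 6 ($109) — total 123+117+53+109 = $402.
Row-greedy (each advertiser in turn takes its best remaining slot) gives $386, worse by 16.
Swapping Talus↔Umbra (Talus→Slot 4 $94, Umbra→Slot 6 $24) loses 108.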